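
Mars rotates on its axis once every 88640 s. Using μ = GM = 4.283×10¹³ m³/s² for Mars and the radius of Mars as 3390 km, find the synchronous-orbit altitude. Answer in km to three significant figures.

A synchronous orbit has period T, so by Kepler's third law a = (μT²/4π²)^(1/3).
μT²/4π² = 4.283×10¹³ × (8.864×10⁴)² / 39.48 = 8.524×10²¹ m³.
a = 2.043×10⁷ m = 20428 km.
Altitude h = a − R = 20428 − 3390 = 17038 km.

h_sync ≈ 17000 km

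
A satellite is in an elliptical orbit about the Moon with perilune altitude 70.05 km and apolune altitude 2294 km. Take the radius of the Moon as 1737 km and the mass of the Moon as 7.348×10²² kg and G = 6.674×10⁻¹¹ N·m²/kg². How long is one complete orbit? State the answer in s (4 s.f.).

T ≈ 14150 s

μ = GM = 6.674×10⁻¹¹ × 7.348×10²² = 4.904×10¹² m³/s².
r_p = 1737 + 70.05 = 1807.0 km = 1.8070×10⁶ m.
r_a = 1737 + 2294 = 4031.0 km = 4.0310×10⁶ m.
Semi-major axis a = (r_p + r_a)/2 = (1807.0 + 4031.0)/2 = 2919.0 km = 2.919×10⁶ m.
By Kepler's third law T = 2π√(a³/μ) = 2π × 2.252×10³ = 1.415×10⁴ s.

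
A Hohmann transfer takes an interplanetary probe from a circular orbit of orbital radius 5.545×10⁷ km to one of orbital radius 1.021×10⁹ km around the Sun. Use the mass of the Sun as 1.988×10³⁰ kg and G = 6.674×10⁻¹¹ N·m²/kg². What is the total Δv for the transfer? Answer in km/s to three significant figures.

μ = GM = 6.674×10⁻¹¹ × 1.988×10³⁰ = 1.327×10²⁰ m³/s².
r₁ = 5.545×10⁷ km = 5.545×10¹⁰ m.
r₂ = 1.021×10⁹ km = 1.021×10¹² m.
Transfer ellipse a_t = (r₁ + r₂)/2 = 5.382×10¹¹ m.
At r₁: circular v_c1 = √(μ/r₁) = 48920 m/s; transfer-perihelion v_p = √[μ(2/r₁ − 1/a_t)] = 67370 m/s.
Δv₁ = v_p − v_c1 = 18460 m/s.
At r₂: circular v_c2 = √(μ/r₂) = 11400 m/s; transfer-aphelion v_a = √[μ(2/r₂ − 1/a_t)] = 3659 m/s.
Δv₂ = v_c2 − v_a = 7741 m/s.
Total Δv = Δv₁ + Δv₂ = 26200 m/s = 26.20 km/s.

Δv_total ≈ 26.2 km/s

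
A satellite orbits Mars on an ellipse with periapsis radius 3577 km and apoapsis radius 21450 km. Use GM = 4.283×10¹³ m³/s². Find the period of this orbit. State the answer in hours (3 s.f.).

Semi-major axis a = (r_p + r_a)/2 = (3577.0 + 21450)/2 = 12514 km = 1.251×10⁷ m.
By Kepler's third law T = 2π√(a³/μ) = 2π × 6.764×10³ = 4.250×10⁴ s.
= 11.81 hours.

T ≈ 11.8 hours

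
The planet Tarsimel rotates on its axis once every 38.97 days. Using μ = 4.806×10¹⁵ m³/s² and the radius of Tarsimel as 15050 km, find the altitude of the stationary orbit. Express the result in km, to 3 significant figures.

h_sync ≈ 1.10×10⁶ km

T = 38.97 days = 3.367×10⁶ s.
A synchronous orbit has period T, so by Kepler's third law a = (μT²/4π²)^(1/3).
μT²/4π² = 4.806×10¹⁵ × (3.367×10⁶)² / 39.48 = 1.380×10²⁷ m³.
a = 1.113×10⁹ m = 1.1134×10⁶ km.
Altitude h = a − R = 1.1134×10⁶ − 15050 = 1.0983×10⁶ km.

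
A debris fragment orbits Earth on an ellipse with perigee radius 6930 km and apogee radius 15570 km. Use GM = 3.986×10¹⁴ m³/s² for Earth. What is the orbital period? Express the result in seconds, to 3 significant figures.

Semi-major axis a = (r_p + r_a)/2 = (6930.0 + 15570)/2 = 11250 km = 1.125×10⁷ m.
By Kepler's third law T = 2π√(a³/μ) = 2π × 1.890×10³ = 1.188×10⁴ s.

T ≈ 11900 seconds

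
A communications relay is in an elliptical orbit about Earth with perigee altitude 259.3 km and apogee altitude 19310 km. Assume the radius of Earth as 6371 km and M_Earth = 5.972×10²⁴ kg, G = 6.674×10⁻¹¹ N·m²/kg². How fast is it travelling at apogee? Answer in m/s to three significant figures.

v ≈ 2520 m/s

μ = GM = 6.674×10⁻¹¹ × 5.972×10²⁴ = 3.986×10¹⁴ m³/s².
r_p = 6371 + 259.3 = 6630.3 km = 6.6303×10⁶ m.
r_a = 6371 + 19310 = 25681 km = 2.5681×10⁷ m.
Semi-major axis a = (r_p + r_a)/2 = 16156 km = 1.616×10⁷ m.
Vis-viva: v² = μ(2/r − 1/a) = 3.986×10¹⁴ × (7.788×10⁻⁸ − 6.190×10⁻⁸) = 6.369×10⁶ m²/s².
v = 2524 m/s.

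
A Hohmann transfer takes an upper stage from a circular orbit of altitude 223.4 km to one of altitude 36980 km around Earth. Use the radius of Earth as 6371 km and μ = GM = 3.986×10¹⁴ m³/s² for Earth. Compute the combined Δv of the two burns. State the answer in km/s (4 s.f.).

r₁ = 6371 + 223.4 = 6594.4 km = 6.5944×10⁶ m.
r₂ = 6371 + 36980 = 43351 km = 4.3351×10⁷ m.
Transfer ellipse a_t = (r₁ + r₂)/2 = 2.497×10⁷ m.
At r₁: circular v_c1 = √(μ/r₁) = 7775 m/s; transfer-perigee v_p = √[μ(2/r₁ − 1/a_t)] = 10240 m/s.
Δv₁ = v_p − v_c1 = 2469 m/s.
At r₂: circular v_c2 = √(μ/r₂) = 3032 m/s; transfer-apogee v_a = √[μ(2/r₂ − 1/a_t)] = 1558 m/s.
Δv₂ = v_c2 − v_a = 1474 m/s.
Total Δv = Δv₁ + Δv₂ = 3943 m/s = 3.943 km/s.

Δv_total ≈ 3.943 km/s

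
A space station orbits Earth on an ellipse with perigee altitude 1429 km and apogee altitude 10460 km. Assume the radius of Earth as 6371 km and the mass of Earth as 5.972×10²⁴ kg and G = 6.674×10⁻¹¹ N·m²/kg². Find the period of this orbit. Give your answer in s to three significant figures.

T ≈ 13600 s

μ = GM = 6.674×10⁻¹¹ × 5.972×10²⁴ = 3.986×10¹⁴ m³/s².
r_p = 6371 + 1429 = 7800.0 km = 7.8000×10⁶ m.
r_a = 6371 + 10460 = 16831 km = 1.6831×10⁷ m.
Semi-major axis a = (r_p + r_a)/2 = (7800.0 + 16831)/2 = 12316 km = 1.232×10⁷ m.
By Kepler's third law T = 2π√(a³/μ) = 2π × 2.165×10³ = 1.360×10⁴ s.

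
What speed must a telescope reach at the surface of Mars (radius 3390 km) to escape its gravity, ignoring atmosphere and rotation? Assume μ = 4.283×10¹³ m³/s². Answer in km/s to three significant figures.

v_esc ≈ 5.03 km/s

r = R = 3.390×10⁶ m.
Escape speed v_esc = √(2μ/r) = √(2 × 4.283×10¹³ / 3.390×10⁶) = √(2.527×10⁷) = 5027 m/s.
= 5.027 km/s.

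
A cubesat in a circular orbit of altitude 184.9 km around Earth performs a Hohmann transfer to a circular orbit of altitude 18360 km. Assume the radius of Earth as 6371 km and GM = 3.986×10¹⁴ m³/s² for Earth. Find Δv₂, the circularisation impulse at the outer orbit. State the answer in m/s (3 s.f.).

Δv ≈ 1420 m/s

r₁ = 6371 + 184.9 = 6555.9 km = 6.5559×10⁶ m.
r₂ = 6371 + 18360 = 24731 km = 2.4731×10⁷ m.
Transfer ellipse a_t = (r₁ + r₂)/2 = 1.564×10⁷ m.
At r₁: circular v_c1 = √(μ/r₁) = 7797 m/s; transfer-perigee v_p = √[μ(2/r₁ − 1/a_t)] = 9804 m/s.
At r₂: circular v_c2 = √(μ/r₂) = 4015 m/s; transfer-apogee v_a = √[μ(2/r₂ − 1/a_t)] = 2599 m/s.
Δv₂ = v_c2 − v_a = 1416 m/s.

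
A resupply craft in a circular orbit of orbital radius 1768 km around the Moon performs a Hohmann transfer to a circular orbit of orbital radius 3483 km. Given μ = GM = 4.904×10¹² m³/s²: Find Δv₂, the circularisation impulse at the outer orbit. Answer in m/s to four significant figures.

r₁ = 1768 km = 1.768×10⁶ m.
r₂ = 3483 km = 3.483×10⁶ m.
Transfer ellipse a_t = (r₁ + r₂)/2 = 2.626×10⁶ m.
At r₁: circular v_c1 = √(μ/r₁) = 1665 m/s; transfer-perilune v_p = √[μ(2/r₁ − 1/a_t)] = 1918 m/s.
At r₂: circular v_c2 = √(μ/r₂) = 1187 m/s; transfer-apolune v_a = √[μ(2/r₂ − 1/a_t)] = 973.7 m/s.
Δv₂ = v_c2 − v_a = 212.9 m/s.

Δv ≈ 212.9 m/s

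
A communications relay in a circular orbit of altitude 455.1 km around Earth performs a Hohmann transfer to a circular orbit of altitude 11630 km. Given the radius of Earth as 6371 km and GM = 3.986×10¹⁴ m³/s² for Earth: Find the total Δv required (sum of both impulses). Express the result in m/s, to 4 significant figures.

Δv_total ≈ 2777 m/s

r₁ = 6371 + 455.1 = 6826.1 km = 6.8261×10⁶ m.
r₂ = 6371 + 11630 = 18001 km = 1.8001×10⁷ m.
Transfer ellipse a_t = (r₁ + r₂)/2 = 1.241×10⁷ m.
At r₁: circular v_c1 = √(μ/r₁) = 7642 m/s; transfer-perigee v_p = √[μ(2/r₁ − 1/a_t)] = 9202 m/s.
Δv₁ = v_p − v_c1 = 1560 m/s.
At r₂: circular v_c2 = √(μ/r₂) = 4706 m/s; transfer-apogee v_a = √[μ(2/r₂ − 1/a_t)] = 3489 m/s.
Δv₂ = v_c2 − v_a = 1216 m/s.
Total Δv = Δv₁ + Δv₂ = 2777 m/s.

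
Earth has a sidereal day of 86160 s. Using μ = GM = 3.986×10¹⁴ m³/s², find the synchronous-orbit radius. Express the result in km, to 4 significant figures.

A synchronous orbit has period T, so by Kepler's third law a = (μT²/4π²)^(1/3).
μT²/4π² = 3.986×10¹⁴ × (8.616×10⁴)² / 39.48 = 7.495×10²² m³.
a = 4.216×10⁷ m = 42163 km.

r_sync ≈ 42160 km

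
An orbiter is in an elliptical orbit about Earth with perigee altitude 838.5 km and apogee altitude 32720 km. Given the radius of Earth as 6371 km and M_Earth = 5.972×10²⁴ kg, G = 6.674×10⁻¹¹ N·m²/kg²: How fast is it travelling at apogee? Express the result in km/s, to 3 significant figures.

v ≈ 1.78 km/s

μ = GM = 6.674×10⁻¹¹ × 5.972×10²⁴ = 3.986×10¹⁴ m³/s².
r_p = 6371 + 838.5 = 7209.5 km = 7.2095×10⁶ m.
r_a = 6371 + 32720 = 39091 km = 3.9091×10⁷ m.
Semi-major axis a = (r_p + r_a)/2 = 23150 km = 2.315×10⁷ m.
Vis-viva: v² = μ(2/r − 1/a) = 3.986×10¹⁴ × (5.116×10⁻⁸ − 4.320×10⁻⁸) = 3.175×10⁶ m²/s².
v = 1782 m/s = 1.782 km/s.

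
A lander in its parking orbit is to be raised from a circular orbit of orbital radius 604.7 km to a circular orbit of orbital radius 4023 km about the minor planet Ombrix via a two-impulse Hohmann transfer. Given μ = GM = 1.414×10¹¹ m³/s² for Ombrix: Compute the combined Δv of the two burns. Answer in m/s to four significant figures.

r₁ = 604.7 km = 6.047×10⁵ m.
r₂ = 4023 km = 4.023×10⁶ m.
Transfer ellipse a_t = (r₁ + r₂)/2 = 2.314×10⁶ m.
At r₁: circular v_c1 = √(μ/r₁) = 483.6 m/s; transfer-periapsis v_p = √[μ(2/r₁ − 1/a_t)] = 637.6 m/s.
Δv₁ = v_p − v_c1 = 154.1 m/s.
At r₂: circular v_c2 = √(μ/r₂) = 187.5 m/s; transfer-apoapsis v_a = √[μ(2/r₂ − 1/a_t)] = 95.84 m/s.
Δv₂ = v_c2 − v_a = 91.64 m/s.
Total Δv = Δv₁ + Δv₂ = 245.7 m/s.

Δv_total ≈ 245.7 m/s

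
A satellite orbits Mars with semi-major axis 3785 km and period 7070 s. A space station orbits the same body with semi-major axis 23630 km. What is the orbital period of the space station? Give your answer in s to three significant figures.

Kepler's third law: T² ∝ a³, so T₂ = T₁ (a₂/a₁)^(3/2).
a₂/a₁ = 6.243, (a₂/a₁)^(3/2) = 15.60.
T₂ = 7070 × 15.60 = 1.103×10⁵ s.

T₂ ≈ 1.10×10⁵ s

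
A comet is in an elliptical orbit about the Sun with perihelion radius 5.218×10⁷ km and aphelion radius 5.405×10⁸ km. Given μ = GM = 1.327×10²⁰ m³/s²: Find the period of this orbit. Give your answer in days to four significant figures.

T ≈ 1018 days

Semi-major axis a = (r_p + r_a)/2 = (5.2180×10⁷ + 5.4050×10⁸)/2 = 2.9634×10⁸ km = 2.963×10¹¹ m.
By Kepler's third law T = 2π√(a³/μ) = 2π × 1.400×10⁷ = 8.799×10⁷ s.
= 1018 days.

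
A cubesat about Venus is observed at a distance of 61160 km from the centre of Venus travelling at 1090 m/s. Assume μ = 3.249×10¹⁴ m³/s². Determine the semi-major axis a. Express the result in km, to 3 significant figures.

r = 6.116×10⁷ m.
Vis-viva rearranged: 1/a = 2/r − v²/μ = 3.270×10⁻⁸ − 3.657×10⁻⁹ = 2.904×10⁻⁸ m⁻¹.
a = 3.443×10⁷ m = 34430 km.

a ≈ 34400 km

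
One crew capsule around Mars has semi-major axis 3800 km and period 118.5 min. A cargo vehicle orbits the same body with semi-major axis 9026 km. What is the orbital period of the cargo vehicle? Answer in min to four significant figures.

Kepler's third law: T² ∝ a³, so T₂ = T₁ (a₂/a₁)^(3/2).
a₂/a₁ = 2.375, (a₂/a₁)^(3/2) = 3.661.
T₂ = 118.5 × 3.661 = 433.8 min.

T₂ ≈ 433.8 min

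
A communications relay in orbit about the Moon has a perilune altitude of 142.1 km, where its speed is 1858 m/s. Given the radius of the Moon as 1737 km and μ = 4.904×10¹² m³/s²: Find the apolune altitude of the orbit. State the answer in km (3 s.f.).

r_p = 1737 + 142.1 = 1879.1 km = 1.879×10⁶ m.
Specific energy ε = v²/2 − μ/r = -8.837×10⁵ J/kg, so a = −μ/(2ε) = 2.775×10⁶ m.
The apsides satisfy r_p + r_a = 2a, so the apolune radius is 2a − r_p = 3.670×10⁶ m = 3670.4 km.
Apolune altitude = 3670.4 − 1737 = 1933.4 km.

apolune altitude ≈ 1930 km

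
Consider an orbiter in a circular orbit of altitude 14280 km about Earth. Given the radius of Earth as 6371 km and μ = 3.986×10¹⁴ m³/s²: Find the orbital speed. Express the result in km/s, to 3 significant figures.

v ≈ 4.39 km/s

r = 6371 + 14280 = 20651 km = 2.0651×10⁷ m.
For a circular orbit v = √(μ/r) = √(3.986×10¹⁴ / 2.065×10⁷) = √(1.930×10⁷) = 4393 m/s.
That is 4.393 km/s.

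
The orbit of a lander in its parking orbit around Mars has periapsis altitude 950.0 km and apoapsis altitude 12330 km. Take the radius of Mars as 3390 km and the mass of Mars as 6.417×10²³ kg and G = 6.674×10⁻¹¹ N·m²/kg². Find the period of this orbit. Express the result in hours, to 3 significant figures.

T ≈ 8.47 hours

μ = GM = 6.674×10⁻¹¹ × 6.417×10²³ = 4.283×10¹³ m³/s².
r_p = 3390 + 950.0 = 4340.0 km = 4.3400×10⁶ m.
r_a = 3390 + 12330 = 15720 km = 1.5720×10⁷ m.
Semi-major axis a = (r_p + r_a)/2 = (4340.0 + 15720)/2 = 10030 km = 1.003×10⁷ m.
By Kepler's third law T = 2π√(a³/μ) = 2π × 4.854×10³ = 3.050×10⁴ s.
= 8.472 hours.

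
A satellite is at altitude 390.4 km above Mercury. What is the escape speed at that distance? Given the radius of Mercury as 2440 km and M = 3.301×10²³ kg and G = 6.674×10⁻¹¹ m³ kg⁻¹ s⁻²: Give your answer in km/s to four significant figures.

v_esc ≈ 3.946 km/s

μ = GM = 6.674×10⁻¹¹ × 3.301×10²³ = 2.203×10¹³ m³/s².
r = 2440 + 390.4 = 2830.4 km = 2.8304×10⁶ m.
Escape speed v_esc = √(2μ/r) = √(2 × 2.203×10¹³ / 2.830×10⁶) = √(1.557×10⁷) = 3946 m/s.
= 3.946 km/s.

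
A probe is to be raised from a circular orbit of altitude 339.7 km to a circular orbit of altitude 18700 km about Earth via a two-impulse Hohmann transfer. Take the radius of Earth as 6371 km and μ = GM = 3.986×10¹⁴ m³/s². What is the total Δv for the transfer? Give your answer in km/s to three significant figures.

Δv_total ≈ 3.37 km/s

r₁ = 6371 + 339.7 = 6710.7 km = 6.7107×10⁶ m.
r₂ = 6371 + 18700 = 25071 km = 2.5071×10⁷ m.
Transfer ellipse a_t = (r₁ + r₂)/2 = 1.589×10⁷ m.
At r₁: circular v_c1 = √(μ/r₁) = 7707 m/s; transfer-perigee v_p = √[μ(2/r₁ − 1/a_t)] = 9680 m/s.
Δv₁ = v_p − v_c1 = 1973 m/s.
At r₂: circular v_c2 = √(μ/r₂) = 3987 m/s; transfer-apogee v_a = √[μ(2/r₂ − 1/a_t)] = 2591 m/s.
Δv₂ = v_c2 − v_a = 1396 m/s.
Total Δv = Δv₁ + Δv₂ = 3370 m/s = 3.370 km/s.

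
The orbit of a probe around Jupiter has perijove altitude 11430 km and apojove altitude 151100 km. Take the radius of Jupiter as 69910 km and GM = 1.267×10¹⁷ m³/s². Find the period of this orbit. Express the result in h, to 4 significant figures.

T ≈ 9.114 h

r_p = 69910 + 11430 = 81340 km = 8.1340×10⁷ m.
r_a = 69910 + 151100 = 221010 km = 2.2101×10⁸ m.
Semi-major axis a = (r_p + r_a)/2 = (81340 + 2.2101×10⁵)/2 = 1.5118×10⁵ km = 1.512×10⁸ m.
By Kepler's third law T = 2π√(a³/μ) = 2π × 5.222×10³ = 3.281×10⁴ s.
= 9.114 h.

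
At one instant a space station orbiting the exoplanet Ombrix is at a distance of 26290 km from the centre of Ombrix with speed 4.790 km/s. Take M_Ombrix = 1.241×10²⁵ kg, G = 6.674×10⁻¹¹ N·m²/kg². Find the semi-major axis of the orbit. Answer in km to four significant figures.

μ = GM = 6.674×10⁻¹¹ × 1.241×10²⁵ = 8.282×10¹⁴ m³/s².
r = 2.629×10⁷ m.
Specific orbital energy ε = v²/2 − μ/r = (4790)²/2 − 8.282×10¹⁴/2.629×10⁷ = -2.003×10⁷ J/kg.
Since ε = −μ/(2a), a = −μ/(2ε) = 2.067×10⁷ m = 20673 km.

a ≈ 20670 km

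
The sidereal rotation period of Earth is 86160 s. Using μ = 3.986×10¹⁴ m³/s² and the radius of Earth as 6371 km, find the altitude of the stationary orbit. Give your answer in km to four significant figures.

h_sync ≈ 35790 km

A synchronous orbit has period T, so by Kepler's third law a = (μT²/4π²)^(1/3).
μT²/4π² = 3.986×10¹⁴ × (8.616×10⁴)² / 39.48 = 7.495×10²² m³.
a = 4.216×10⁷ m = 42163 km.
Altitude h = a − R = 42163 − 6371 = 35792 km.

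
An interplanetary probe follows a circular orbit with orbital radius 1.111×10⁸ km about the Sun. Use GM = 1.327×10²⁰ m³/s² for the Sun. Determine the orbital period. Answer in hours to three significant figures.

r = 1.111×10⁸ km = 1.111×10¹¹ m.
Kepler's third law: T = 2π√(r³/μ) = 2π√((1.111×10¹¹)³ / 1.327×10²⁰).
r³/μ = 1.033×10¹³ s², so T = 2π × 3.215×10⁶ = 2.020×10⁷ s.
Converting: 2.020×10⁷ s ÷ 3600 = 5611 hours.

T ≈ 5610 hours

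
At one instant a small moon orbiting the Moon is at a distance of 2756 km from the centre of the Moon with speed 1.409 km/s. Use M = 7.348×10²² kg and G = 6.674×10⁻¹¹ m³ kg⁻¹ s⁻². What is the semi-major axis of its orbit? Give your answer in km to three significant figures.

a ≈ 3120 km

μ = GM = 6.674×10⁻¹¹ × 7.348×10²² = 4.904×10¹² m³/s².
r = 2.756×10⁶ m.
Vis-viva rearranged: 1/a = 2/r − v²/μ = 7.257×10⁻⁷ − 4.048×10⁻⁷ = 3.209×10⁻⁷ m⁻¹.
a = 3.117×10⁶ m = 3116.6 km.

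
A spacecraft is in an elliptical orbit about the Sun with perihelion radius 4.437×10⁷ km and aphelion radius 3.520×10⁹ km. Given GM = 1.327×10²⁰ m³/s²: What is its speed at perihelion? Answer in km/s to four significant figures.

v ≈ 76.86 km/s

Semi-major axis a = (r_p + r_a)/2 = 1.7822×10⁹ km = 1.782×10¹² m.
Vis-viva: v² = μ(2/r − 1/a) = 1.327×10²⁰ × (4.508×10⁻¹¹ − 5.611×10⁻¹³) = 5.907×10⁹ m²/s².
v = 76860 m/s = 76.86 km/s.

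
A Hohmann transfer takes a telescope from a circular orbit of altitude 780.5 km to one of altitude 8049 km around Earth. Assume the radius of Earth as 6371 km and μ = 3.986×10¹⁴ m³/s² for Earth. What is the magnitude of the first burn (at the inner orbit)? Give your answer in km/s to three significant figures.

r₁ = 6371 + 780.5 = 7151.5 km = 7.1515×10⁶ m.
r₂ = 6371 + 8049 = 14420 km = 1.4420×10⁷ m.
Transfer ellipse a_t = (r₁ + r₂)/2 = 1.079×10⁷ m.
At r₁: circular v_c1 = √(μ/r₁) = 7466 m/s; transfer-perigee v_p = √[μ(2/r₁ − 1/a_t)] = 8632 m/s.
Δv₁ = v_p − v_c1 = 1167 m/s.
= 1.167 km/s.

Δv ≈ 1.17 km/s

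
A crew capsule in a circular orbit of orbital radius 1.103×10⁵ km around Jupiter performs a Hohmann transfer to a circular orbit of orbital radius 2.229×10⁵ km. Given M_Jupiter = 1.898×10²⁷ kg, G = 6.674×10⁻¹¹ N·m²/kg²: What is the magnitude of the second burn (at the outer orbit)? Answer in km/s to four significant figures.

μ = GM = 6.674×10⁻¹¹ × 1.898×10²⁷ = 1.267×10¹⁷ m³/s².
r₁ = 1.103×10⁵ km = 1.103×10⁸ m.
r₂ = 2.229×10⁵ km = 2.229×10⁸ m.
Transfer ellipse a_t = (r₁ + r₂)/2 = 1.666×10⁸ m.
At r₁: circular v_c1 = √(μ/r₁) = 33890 m/s; transfer-perijove v_p = √[μ(2/r₁ − 1/a_t)] = 39200 m/s.
At r₂: circular v_c2 = √(μ/r₂) = 23840 m/s; transfer-apojove v_a = √[μ(2/r₂ − 1/a_t)] = 19400 m/s.
Δv₂ = v_c2 − v_a = 4442 m/s.
= 4.442 km/s.

Δv ≈ 4.442 km/s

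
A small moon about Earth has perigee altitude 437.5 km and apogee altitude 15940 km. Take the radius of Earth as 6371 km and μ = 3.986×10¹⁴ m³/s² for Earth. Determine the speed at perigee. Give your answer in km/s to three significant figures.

r_p = 6371 + 437.5 = 6808.5 km = 6.8085×10⁶ m.
r_a = 6371 + 15940 = 22311 km = 2.2311×10⁷ m.
Semi-major axis a = (r_p + r_a)/2 = 14560 km = 1.456×10⁷ m.
Vis-viva: v² = μ(2/r − 1/a) = 3.986×10¹⁴ × (2.938×10⁻⁷ − 6.868×10⁻⁸) = 8.971×10⁷ m²/s².
v = 9472 m/s = 9.472 km/s.

v ≈ 9.47 km/s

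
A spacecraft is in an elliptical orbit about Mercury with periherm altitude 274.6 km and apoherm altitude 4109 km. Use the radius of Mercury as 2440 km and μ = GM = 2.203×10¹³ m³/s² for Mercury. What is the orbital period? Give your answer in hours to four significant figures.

r_p = 2440 + 274.6 = 2714.6 km = 2.7146×10⁶ m.
r_a = 2440 + 4109 = 6549.0 km = 6.5490×10⁶ m.
Semi-major axis a = (r_p + r_a)/2 = (2714.6 + 6549.0)/2 = 4631.8 km = 4.632×10⁶ m.
By Kepler's third law T = 2π√(a³/μ) = 2π × 2.124×10³ = 1.334×10⁴ s.
= 3.707 hours.

T ≈ 3.707 hours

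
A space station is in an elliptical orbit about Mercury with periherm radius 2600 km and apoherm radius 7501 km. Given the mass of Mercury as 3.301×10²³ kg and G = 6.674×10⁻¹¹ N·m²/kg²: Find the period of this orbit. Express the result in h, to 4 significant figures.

μ = GM = 6.674×10⁻¹¹ × 3.301×10²³ = 2.203×10¹³ m³/s².
Semi-major axis a = (r_p + r_a)/2 = (2600.0 + 7501.0)/2 = 5050.5 km = 5.050×10⁶ m.
By Kepler's third law T = 2π√(a³/μ) = 2π × 2.418×10³ = 1.519×10⁴ s.
= 4.220 h.

T ≈ 4.220 h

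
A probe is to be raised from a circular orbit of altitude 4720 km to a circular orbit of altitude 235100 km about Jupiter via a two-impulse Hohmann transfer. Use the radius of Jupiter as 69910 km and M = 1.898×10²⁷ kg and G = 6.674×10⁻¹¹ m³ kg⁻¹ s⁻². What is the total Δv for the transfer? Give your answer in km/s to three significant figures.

μ = GM = 6.674×10⁻¹¹ × 1.898×10²⁷ = 1.267×10¹⁷ m³/s².
r₁ = 69910 + 4720 = 74630 km = 7.4630×10⁷ m.
r₂ = 69910 + 235100 = 305010 km = 3.0501×10⁸ m.
Transfer ellipse a_t = (r₁ + r₂)/2 = 1.898×10⁸ m.
At r₁: circular v_c1 = √(μ/r₁) = 41200 m/s; transfer-perijove v_p = √[μ(2/r₁ − 1/a_t)] = 52220 m/s.
Δv₁ = v_p − v_c1 = 11030 m/s.
At r₂: circular v_c2 = √(μ/r₂) = 20380 m/s; transfer-apojove v_a = √[μ(2/r₂ − 1/a_t)] = 12780 m/s.
Δv₂ = v_c2 − v_a = 7601 m/s.
Total Δv = Δv₁ + Δv₂ = 18630 m/s = 18.63 km/s.

Δv_total ≈ 18.6 km/s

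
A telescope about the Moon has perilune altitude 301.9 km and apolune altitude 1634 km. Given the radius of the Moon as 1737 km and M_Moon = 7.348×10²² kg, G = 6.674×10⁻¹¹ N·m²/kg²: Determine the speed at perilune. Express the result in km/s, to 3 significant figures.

v ≈ 1.73 km/s

μ = GM = 6.674×10⁻¹¹ × 7.348×10²² = 4.904×10¹² m³/s².
r_p = 1737 + 301.9 = 2038.9 km = 2.0389×10⁶ m.
r_a = 1737 + 1634 = 3371.0 km = 3.3710×10⁶ m.
Semi-major axis a = (r_p + r_a)/2 = 2704.9 km = 2.705×10⁶ m.
Vis-viva: v² = μ(2/r − 1/a) = 4.904×10¹² × (9.809×10⁻⁷ − 3.697×10⁻⁷) = 2.997×10⁶ m²/s².
v = 1731 m/s = 1.731 km/s.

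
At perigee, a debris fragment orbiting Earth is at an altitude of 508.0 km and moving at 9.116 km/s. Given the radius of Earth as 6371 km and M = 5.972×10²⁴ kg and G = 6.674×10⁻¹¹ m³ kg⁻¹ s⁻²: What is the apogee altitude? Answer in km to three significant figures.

apogee altitude ≈ 11100 km

μ = GM = 6.674×10⁻¹¹ × 5.972×10²⁴ = 3.986×10¹⁴ m³/s².
r_p = 6371 + 508.0 = 6879.0 km = 6.879×10⁶ m.
Specific energy ε = v²/2 − μ/r = -1.639×10⁷ J/kg, so a = −μ/(2ε) = 1.216×10⁷ m.
The apsides satisfy r_p + r_a = 2a, so the apogee radius is 2a − r_p = 1.744×10⁷ m = 17440 km.
Apogee altitude = 17440 − 6371 = 11069 km.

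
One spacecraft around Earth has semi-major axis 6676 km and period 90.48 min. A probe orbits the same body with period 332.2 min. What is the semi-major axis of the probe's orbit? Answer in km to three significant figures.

a₂ ≈ 15900 km

Kepler's third law: a³ ∝ T², so a₂ = a₁ (T₂/T₁)^(2/3).
T₂/T₁ = 3.672, (T₂/T₁)^(2/3) = 2.380.
a₂ = 6676 × 2.380 = 15890 km.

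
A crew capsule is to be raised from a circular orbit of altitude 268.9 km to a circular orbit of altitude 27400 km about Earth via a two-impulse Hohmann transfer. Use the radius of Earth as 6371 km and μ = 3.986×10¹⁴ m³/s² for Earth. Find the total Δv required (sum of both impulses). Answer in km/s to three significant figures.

Δv_total ≈ 3.73 km/s

r₁ = 6371 + 268.9 = 6639.9 km = 6.6399×10⁶ m.
r₂ = 6371 + 27400 = 33771 km = 3.3771×10⁷ m.
Transfer ellipse a_t = (r₁ + r₂)/2 = 2.021×10⁷ m.
At r₁: circular v_c1 = √(μ/r₁) = 7748 m/s; transfer-perigee v_p = √[μ(2/r₁ − 1/a_t)] = 10020 m/s.
Δv₁ = v_p − v_c1 = 2269 m/s.
At r₂: circular v_c2 = √(μ/r₂) = 3436 m/s; transfer-apogee v_a = √[μ(2/r₂ − 1/a_t)] = 1969 m/s.
Δv₂ = v_c2 − v_a = 1466 m/s.
Total Δv = Δv₁ + Δv₂ = 3735 m/s = 3.735 km/s.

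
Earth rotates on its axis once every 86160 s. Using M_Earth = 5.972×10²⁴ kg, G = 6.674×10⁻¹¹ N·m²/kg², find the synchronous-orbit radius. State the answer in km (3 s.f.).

μ = GM = 6.674×10⁻¹¹ × 5.972×10²⁴ = 3.986×10¹⁴ m³/s².
A synchronous orbit has period T, so by Kepler's third law a = (μT²/4π²)^(1/3).
μT²/4π² = 3.986×10¹⁴ × (8.616×10⁴)² / 39.48 = 7.495×10²² m³.
a = 4.216×10⁷ m = 42162 km.

r_sync ≈ 42200 km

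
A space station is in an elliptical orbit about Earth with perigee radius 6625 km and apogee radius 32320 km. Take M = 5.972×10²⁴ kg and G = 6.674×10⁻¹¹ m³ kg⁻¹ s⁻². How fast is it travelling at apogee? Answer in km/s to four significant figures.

μ = GM = 6.674×10⁻¹¹ × 5.972×10²⁴ = 3.986×10¹⁴ m³/s².
Semi-major axis a = (r_p + r_a)/2 = 19472 km = 1.947×10⁷ m.
Vis-viva: v² = μ(2/r − 1/a) = 3.986×10¹⁴ × (6.188×10⁻⁸ − 5.135×10⁻⁸) = 4.196×10⁶ m²/s².
v = 2048 m/s = 2.048 km/s.

v ≈ 2.048 km/s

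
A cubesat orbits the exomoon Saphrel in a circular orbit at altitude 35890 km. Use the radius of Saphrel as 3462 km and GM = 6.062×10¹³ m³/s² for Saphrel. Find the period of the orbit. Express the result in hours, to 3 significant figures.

r = 3462 + 35890 = 39352 km = 3.9352×10⁷ m.
Kepler's third law: T = 2π√(r³/μ) = 2π√((3.935×10⁷)³ / 6.062×10¹³).
r³/μ = 1.005×10⁹ s², so T = 2π × 3.171×10⁴ = 1.992×10⁵ s.
Converting: 1.992×10⁵ s ÷ 3600 = 55.34 hours.

T ≈ 55.3 hours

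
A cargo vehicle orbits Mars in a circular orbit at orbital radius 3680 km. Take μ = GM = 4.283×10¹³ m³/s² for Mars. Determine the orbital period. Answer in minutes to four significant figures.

T ≈ 113.0 minutes

r = 3680 km = 3.680×10⁶ m.
Kepler's third law: T = 2π√(r³/μ) = 2π√((3.680×10⁶)³ / 4.283×10¹³).
r³/μ = 1.164×10⁶ s², so T = 2π × 1.079×10³ = 6.778×10³ s.
Converting: 6.778×10³ s ÷ 60.00 = 113.0 minutes.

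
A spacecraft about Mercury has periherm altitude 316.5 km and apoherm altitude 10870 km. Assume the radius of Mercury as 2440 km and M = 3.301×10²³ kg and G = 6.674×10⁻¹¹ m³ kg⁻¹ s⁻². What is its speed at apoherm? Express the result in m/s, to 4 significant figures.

μ = GM = 6.674×10⁻¹¹ × 3.301×10²³ = 2.203×10¹³ m³/s².
r_p = 2440 + 316.5 = 2756.5 km = 2.7565×10⁶ m.
r_a = 2440 + 10870 = 13310 km = 1.3310×10⁷ m.
Semi-major axis a = (r_p + r_a)/2 = 8033.2 km = 8.033×10⁶ m.
Vis-viva: v² = μ(2/r − 1/a) = 2.203×10¹³ × (1.503×10⁻⁷ − 1.245×10⁻⁷) = 5.680×10⁵ m²/s².
v = 753.6 m/s.

v ≈ 753.6 m/s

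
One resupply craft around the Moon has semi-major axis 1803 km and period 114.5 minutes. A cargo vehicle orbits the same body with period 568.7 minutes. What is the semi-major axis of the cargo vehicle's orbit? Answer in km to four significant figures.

Kepler's third law: a³ ∝ T², so a₂ = a₁ (T₂/T₁)^(2/3).
T₂/T₁ = 4.967, (T₂/T₁)^(2/3) = 2.911.
a₂ = 1803 × 2.911 = 5249 km.

a₂ ≈ 5249 km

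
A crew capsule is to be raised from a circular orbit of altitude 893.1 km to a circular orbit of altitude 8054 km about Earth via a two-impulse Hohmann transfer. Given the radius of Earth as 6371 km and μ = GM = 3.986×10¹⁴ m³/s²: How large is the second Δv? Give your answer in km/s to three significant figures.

r₁ = 6371 + 893.1 = 7264.1 km = 7.2641×10⁶ m.
r₂ = 6371 + 8054 = 14425 km = 1.4425×10⁷ m.
Transfer ellipse a_t = (r₁ + r₂)/2 = 1.084×10⁷ m.
At r₁: circular v_c1 = √(μ/r₁) = 7408 m/s; transfer-perigee v_p = √[μ(2/r₁ − 1/a_t)] = 8543 m/s.
At r₂: circular v_c2 = √(μ/r₂) = 5257 m/s; transfer-apogee v_a = √[μ(2/r₂ − 1/a_t)] = 4302 m/s.
Δv₂ = v_c2 − v_a = 954.4 m/s.
= 0.9544 km/s.

Δv ≈ 0.954 km/s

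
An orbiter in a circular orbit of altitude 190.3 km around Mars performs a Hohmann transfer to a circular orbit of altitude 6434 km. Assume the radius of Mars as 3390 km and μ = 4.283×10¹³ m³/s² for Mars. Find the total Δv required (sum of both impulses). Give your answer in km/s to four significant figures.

r₁ = 3390 + 190.3 = 3580.3 km = 3.5803×10⁶ m.
r₂ = 3390 + 6434 = 9824.0 km = 9.8240×10⁶ m.
Transfer ellipse a_t = (r₁ + r₂)/2 = 6.702×10⁶ m.
At r₁: circular v_c1 = √(μ/r₁) = 3459 m/s; transfer-periapsis v_p = √[μ(2/r₁ − 1/a_t)] = 4187 m/s.
Δv₁ = v_p − v_c1 = 728.8 m/s.
At r₂: circular v_c2 = √(μ/r₂) = 2088 m/s; transfer-apoapsis v_a = √[μ(2/r₂ − 1/a_t)] = 1526 m/s.
Δv₂ = v_c2 − v_a = 561.9 m/s.
Total Δv = Δv₁ + Δv₂ = 1291 m/s = 1.291 km/s.

Δv_total ≈ 1.291 km/s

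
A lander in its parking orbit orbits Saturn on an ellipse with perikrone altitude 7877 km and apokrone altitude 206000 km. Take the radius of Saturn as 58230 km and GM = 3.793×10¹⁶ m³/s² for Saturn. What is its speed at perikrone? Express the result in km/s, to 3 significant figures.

v ≈ 30.3 km/s

r_p = 58230 + 7877 = 66107 km = 6.6107×10⁷ m.
r_a = 58230 + 206000 = 264230 km = 2.6423×10⁸ m.
Semi-major axis a = (r_p + r_a)/2 = 1.6517×10⁵ km = 1.652×10⁸ m.
Vis-viva: v² = μ(2/r − 1/a) = 3.793×10¹⁶ × (3.025×10⁻⁸ − 6.054×10⁻⁹) = 9.179×10⁸ m²/s².
v = 30300 m/s = 30.30 km/s.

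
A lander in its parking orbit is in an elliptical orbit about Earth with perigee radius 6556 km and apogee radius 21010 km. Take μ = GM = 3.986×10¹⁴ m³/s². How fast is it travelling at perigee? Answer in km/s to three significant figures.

Semi-major axis a = (r_p + r_a)/2 = 13783 km = 1.378×10⁷ m.
Vis-viva: v² = μ(2/r − 1/a) = 3.986×10¹⁴ × (3.051×10⁻⁷ − 7.255×10⁻⁸) = 9.268×10⁷ m²/s².
v = 9627 m/s = 9.627 km/s.

v ≈ 9.63 km/s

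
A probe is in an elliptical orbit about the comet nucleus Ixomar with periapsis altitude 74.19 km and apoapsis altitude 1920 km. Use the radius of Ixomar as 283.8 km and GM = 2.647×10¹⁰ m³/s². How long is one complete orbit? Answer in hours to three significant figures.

r_p = 283.8 + 74.19 = 357.99 km = 3.5799×10⁵ m.
r_a = 283.8 + 1920 = 2203.8 km = 2.2038×10⁶ m.
Semi-major axis a = (r_p + r_a)/2 = (357.99 + 2203.8)/2 = 1280.9 km = 1.281×10⁶ m.
By Kepler's third law T = 2π√(a³/μ) = 2π × 8.910×10³ = 5.599×10⁴ s.
= 15.55 hours.

T ≈ 15.6 hours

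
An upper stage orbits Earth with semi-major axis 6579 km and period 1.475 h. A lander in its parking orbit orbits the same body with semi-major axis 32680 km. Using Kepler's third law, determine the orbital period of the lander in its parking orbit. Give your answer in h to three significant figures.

T₂ ≈ 16.3 h

Kepler's third law: T² ∝ a³, so T₂ = T₁ (a₂/a₁)^(3/2).
a₂/a₁ = 4.967, (a₂/a₁)^(3/2) = 11.07.
T₂ = 1.475 × 11.07 = 16.33 h.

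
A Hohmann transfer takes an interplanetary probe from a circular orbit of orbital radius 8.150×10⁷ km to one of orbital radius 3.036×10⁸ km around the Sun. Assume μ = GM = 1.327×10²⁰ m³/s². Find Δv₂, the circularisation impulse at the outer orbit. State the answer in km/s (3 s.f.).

r₁ = 8.150×10⁷ km = 8.150×10¹⁰ m.
r₂ = 3.036×10⁸ km = 3.036×10¹¹ m.
Transfer ellipse a_t = (r₁ + r₂)/2 = 1.926×10¹¹ m.
At r₁: circular v_c1 = √(μ/r₁) = 40350 m/s; transfer-perihelion v_p = √[μ(2/r₁ − 1/a_t)] = 50670 m/s.
At r₂: circular v_c2 = √(μ/r₂) = 20910 m/s; transfer-aphelion v_a = √[μ(2/r₂ − 1/a_t)] = 13600 m/s.
Δv₂ = v_c2 − v_a = 7305 m/s.
= 7.305 km/s.

Δv ≈ 7.31 km/s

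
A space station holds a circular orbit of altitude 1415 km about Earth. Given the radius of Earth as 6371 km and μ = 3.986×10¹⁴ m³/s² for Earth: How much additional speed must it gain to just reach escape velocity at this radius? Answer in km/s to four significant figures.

r = 6371 + 1415 = 7786.0 km = 7.7860×10⁶ m.
Circular speed v_c = √(μ/r) = 7155 m/s.
Escape speed v_esc = √(2μ/r) = √2 × v_c = 10120 m/s.
Δv = v_esc − v_c = 2964 m/s = 2.964 km/s.

Δv ≈ 2.964 km/s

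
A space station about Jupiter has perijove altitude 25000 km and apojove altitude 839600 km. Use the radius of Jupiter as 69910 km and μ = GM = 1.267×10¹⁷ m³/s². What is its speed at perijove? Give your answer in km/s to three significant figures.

v ≈ 49.2 km/s

r_p = 69910 + 25000 = 94910 km = 9.4910×10⁷ m.
r_a = 69910 + 839600 = 909510 km = 9.0951×10⁸ m.
Semi-major axis a = (r_p + r_a)/2 = 5.0221×10⁵ km = 5.022×10⁸ m.
Vis-viva: v² = μ(2/r − 1/a) = 1.267×10¹⁷ × (2.107×10⁻⁸ − 1.991×10⁻⁹) = 2.418×10⁹ m²/s².
v = 49170 m/s = 49.17 km/s.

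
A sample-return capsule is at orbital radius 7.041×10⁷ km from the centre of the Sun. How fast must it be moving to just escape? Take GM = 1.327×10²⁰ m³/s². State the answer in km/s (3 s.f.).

v_esc ≈ 61.4 km/s

r = 7.041×10⁷ km = 7.041×10¹⁰ m.
Escape speed v_esc = √(2μ/r) = √(2 × 1.327×10²⁰ / 7.041×10¹⁰) = √(3.769×10⁹) = 61400 m/s.
= 61.40 km/s.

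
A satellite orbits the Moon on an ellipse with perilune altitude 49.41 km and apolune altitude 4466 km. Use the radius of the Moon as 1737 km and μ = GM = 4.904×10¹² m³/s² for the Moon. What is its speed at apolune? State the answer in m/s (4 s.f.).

v ≈ 594.6 m/s

r_p = 1737 + 49.41 = 1786.4 km = 1.7864×10⁶ m.
r_a = 1737 + 4466 = 6203.0 km = 6.2030×10⁶ m.
Semi-major axis a = (r_p + r_a)/2 = 3994.7 km = 3.995×10⁶ m.
Vis-viva: v² = μ(2/r − 1/a) = 4.904×10¹² × (3.224×10⁻⁷ − 2.503×10⁻⁷) = 3.535×10⁵ m²/s².
v = 594.6 m/s.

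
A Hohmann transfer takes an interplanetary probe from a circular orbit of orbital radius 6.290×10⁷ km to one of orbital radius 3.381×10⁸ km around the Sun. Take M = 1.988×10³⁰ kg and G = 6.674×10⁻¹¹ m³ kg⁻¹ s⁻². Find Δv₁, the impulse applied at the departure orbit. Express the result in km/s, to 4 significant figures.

Δv ≈ 13.71 km/s

μ = GM = 6.674×10⁻¹¹ × 1.988×10³⁰ = 1.327×10²⁰ m³/s².
r₁ = 6.290×10⁷ km = 6.290×10¹⁰ m.
r₂ = 3.381×10⁸ km = 3.381×10¹¹ m.
Transfer ellipse a_t = (r₁ + r₂)/2 = 2.005×10¹¹ m.
At r₁: circular v_c1 = √(μ/r₁) = 45930 m/s; transfer-perihelion v_p = √[μ(2/r₁ − 1/a_t)] = 59640 m/s.
Δv₁ = v_p − v_c1 = 13710 m/s.
= 13.71 km/s.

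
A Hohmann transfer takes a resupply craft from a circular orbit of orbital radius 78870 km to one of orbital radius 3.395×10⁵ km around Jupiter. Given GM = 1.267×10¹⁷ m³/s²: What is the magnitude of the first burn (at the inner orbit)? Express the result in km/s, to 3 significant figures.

r₁ = 78870 km = 7.887×10⁷ m.
r₂ = 3.395×10⁵ km = 3.395×10⁸ m.
Transfer ellipse a_t = (r₁ + r₂)/2 = 2.092×10⁸ m.
At r₁: circular v_c1 = √(μ/r₁) = 40080 m/s; transfer-perijove v_p = √[μ(2/r₁ − 1/a_t)] = 51060 m/s.
Δv₁ = v_p − v_c1 = 10980 m/s.
= 10.98 km/s.

Δv ≈ 11.0 km/s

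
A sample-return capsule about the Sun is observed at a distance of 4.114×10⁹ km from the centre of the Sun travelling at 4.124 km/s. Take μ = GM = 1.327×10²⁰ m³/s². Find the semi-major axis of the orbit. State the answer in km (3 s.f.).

a ≈ 2.79×10⁹ km

r = 4.114×10¹² m.
Vis-viva rearranged: 1/a = 2/r − v²/μ = 4.861×10⁻¹³ − 1.282×10⁻¹³ = 3.580×10⁻¹³ m⁻¹.
a = 2.793×10¹² m = 2.7934×10⁹ km.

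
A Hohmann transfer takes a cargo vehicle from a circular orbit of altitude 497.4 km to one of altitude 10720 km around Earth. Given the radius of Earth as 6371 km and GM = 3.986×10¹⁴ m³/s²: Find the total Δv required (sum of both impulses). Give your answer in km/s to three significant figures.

Δv_total ≈ 2.65 km/s

r₁ = 6371 + 497.4 = 6868.4 km = 6.8684×10⁶ m.
r₂ = 6371 + 10720 = 17091 km = 1.7091×10⁷ m.
Transfer ellipse a_t = (r₁ + r₂)/2 = 1.198×10⁷ m.
At r₁: circular v_c1 = √(μ/r₁) = 7618 m/s; transfer-perigee v_p = √[μ(2/r₁ − 1/a_t)] = 9099 m/s.
Δv₁ = v_p − v_c1 = 1481 m/s.
At r₂: circular v_c2 = √(μ/r₂) = 4829 m/s; transfer-apogee v_a = √[μ(2/r₂ − 1/a_t)] = 3657 m/s.
Δv₂ = v_c2 − v_a = 1173 m/s.
Total Δv = Δv₁ + Δv₂ = 2654 m/s = 2.654 km/s.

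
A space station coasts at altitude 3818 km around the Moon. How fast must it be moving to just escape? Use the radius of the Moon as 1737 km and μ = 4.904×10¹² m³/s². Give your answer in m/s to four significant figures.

v_esc ≈ 1329 m/s

r = 1737 + 3818 = 5555.0 km = 5.5550×10⁶ m.
Escape speed v_esc = √(2μ/r) = √(2 × 4.904×10¹² / 5.555×10⁶) = √(1.766×10⁶) = 1329 m/s.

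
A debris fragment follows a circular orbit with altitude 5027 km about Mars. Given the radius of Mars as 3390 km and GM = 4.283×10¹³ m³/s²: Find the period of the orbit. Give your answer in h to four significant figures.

r = 3390 + 5027 = 8417.0 km = 8.4170×10⁶ m.
Kepler's third law: T = 2π√(r³/μ) = 2π√((8.417×10⁶)³ / 4.283×10¹³).
r³/μ = 1.392×10⁷ s², so T = 2π × 3.731×10³ = 2.344×10⁴ s.
Converting: 2.344×10⁴ s ÷ 3600 = 6.512 h.

T ≈ 6.512 h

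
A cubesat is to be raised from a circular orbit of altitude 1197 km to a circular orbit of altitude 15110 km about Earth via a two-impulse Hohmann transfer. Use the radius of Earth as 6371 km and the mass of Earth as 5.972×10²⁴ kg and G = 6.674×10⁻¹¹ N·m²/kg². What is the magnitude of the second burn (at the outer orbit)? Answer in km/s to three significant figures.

Δv ≈ 1.20 km/s

μ = GM = 6.674×10⁻¹¹ × 5.972×10²⁴ = 3.986×10¹⁴ m³/s².
r₁ = 6371 + 1197 = 7568.0 km = 7.5680×10⁶ m.
r₂ = 6371 + 15110 = 21481 km = 2.1481×10⁷ m.
Transfer ellipse a_t = (r₁ + r₂)/2 = 1.452×10⁷ m.
At r₁: circular v_c1 = √(μ/r₁) = 7257 m/s; transfer-perigee v_p = √[μ(2/r₁ − 1/a_t)] = 8825 m/s.
At r₂: circular v_c2 = √(μ/r₂) = 4308 m/s; transfer-apogee v_a = √[μ(2/r₂ − 1/a_t)] = 3109 m/s.
Δv₂ = v_c2 − v_a = 1198 m/s.
= 1.198 km/s.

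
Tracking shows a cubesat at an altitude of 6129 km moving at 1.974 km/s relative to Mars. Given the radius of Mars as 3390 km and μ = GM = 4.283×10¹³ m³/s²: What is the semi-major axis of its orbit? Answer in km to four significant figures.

r = 3390 + 6129 = 9519.0 km = 9.519×10⁶ m.
Vis-viva rearranged: 1/a = 2/r − v²/μ = 2.101×10⁻⁷ − 9.098×10⁻⁸ = 1.191×10⁻⁷ m⁻¹.
a = 8.394×10⁶ m = 8394.5 km.

a ≈ 8394 km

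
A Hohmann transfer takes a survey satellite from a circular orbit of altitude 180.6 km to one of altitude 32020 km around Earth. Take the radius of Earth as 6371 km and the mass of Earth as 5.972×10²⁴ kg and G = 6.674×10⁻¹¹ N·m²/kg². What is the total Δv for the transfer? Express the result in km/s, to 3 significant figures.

μ = GM = 6.674×10⁻¹¹ × 5.972×10²⁴ = 3.986×10¹⁴ m³/s².
r₁ = 6371 + 180.6 = 6551.6 km = 6.5516×10⁶ m.
r₂ = 6371 + 32020 = 38391 km = 3.8391×10⁷ m.
Transfer ellipse a_t = (r₁ + r₂)/2 = 2.247×10⁷ m.
At r₁: circular v_c1 = √(μ/r₁) = 7800 m/s; transfer-perigee v_p = √[μ(2/r₁ − 1/a_t)] = 10190 m/s.
Δv₁ = v_p − v_c1 = 2395 m/s.
At r₂: circular v_c2 = √(μ/r₂) = 3222 m/s; transfer-apogee v_a = √[μ(2/r₂ − 1/a_t)] = 1740 m/s.
Δv₂ = v_c2 − v_a = 1482 m/s.
Total Δv = Δv₁ + Δv₂ = 3877 m/s = 3.877 km/s.

Δv_total ≈ 3.88 km/s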